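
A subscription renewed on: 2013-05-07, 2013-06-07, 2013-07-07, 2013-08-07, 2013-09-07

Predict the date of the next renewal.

2013-10-07

Gaps: 31, 30, 31, 31 days — not constant. Every event is on the 7th of the month.
Pattern: the 7th of each month.
Next: October 2013 → 2013-10-07.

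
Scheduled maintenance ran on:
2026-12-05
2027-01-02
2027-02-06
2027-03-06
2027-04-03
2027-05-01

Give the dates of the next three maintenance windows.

These are Saturdays at 28- or 35-day spacing (28, 35, 28, 28, 28).
The pattern: 1st Saturday of the month.
June 2027 — 1st Saturday is 2027-06-05.
July 2027 — 1st Saturday is 2027-07-03.
August 2027 — 1st Saturday is 2027-08-07.

2027-06-05, 2027-07-03, 2027-08-07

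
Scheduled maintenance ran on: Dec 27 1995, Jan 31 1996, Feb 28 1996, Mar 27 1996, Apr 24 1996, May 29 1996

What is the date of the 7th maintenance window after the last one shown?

Dec 25 1996

All Wednesdays; the gaps (35, 28, 28, 28, 35) vary with month length.
This is the last Wednesday of each month.
Last Wednesday of June 1996: Jun 26 1996.
July 1996 ends with Wednesday Jul 31 1996.
Last Wednesday of August 1996: Aug 28 1996.
Last Wednesday of September 1996: Sep 25 1996.
October 1996 ends with Wednesday Oct 30 1996.
Last Wednesday of November 1996: Nov 27 1996.
December 1996 ends with Wednesday Dec 25 1996.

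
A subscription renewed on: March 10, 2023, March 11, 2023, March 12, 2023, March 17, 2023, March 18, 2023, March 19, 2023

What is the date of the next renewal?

March 24, 2023

Every event lands on a Friday or Saturday or Sunday (gaps cycle 1, 1, 5, 1, 1).
So the schedule is: every Friday, Saturday and Sunday.
Next Friday: March 24, 2023.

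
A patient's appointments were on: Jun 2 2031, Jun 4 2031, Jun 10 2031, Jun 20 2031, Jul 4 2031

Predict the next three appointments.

Jul 22 2031, Aug 13 2031, Sep 8 2031

Gaps: 2, 6, 10, 14 days — each gap is 4 larger than the previous one.
Next gap: 18 days. Jul 4 2031 + 18 days = Jul 22 2031.
Next gap: 22 days. Jul 22 2031 + 22 days = Aug 13 2031.
Next gap: 26 days. Aug 13 2031 + 26 days = Sep 8 2031.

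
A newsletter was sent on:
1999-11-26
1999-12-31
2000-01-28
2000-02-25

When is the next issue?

2000-03-31

All Fridays; the gaps (35, 28, 28) vary with month length.
This is the last Friday of each month.
Last Friday of March 2000: 2000-03-31.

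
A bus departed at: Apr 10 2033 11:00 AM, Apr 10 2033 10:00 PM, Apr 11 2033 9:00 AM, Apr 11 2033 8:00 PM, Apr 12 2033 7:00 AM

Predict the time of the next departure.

Gaps: 11, 11, 11, 11 hours — each event is 11 hours after the previous one.
Apr 12 2033 7:00 AM + 11 h = Apr 12 2033 6:00 PM.

Apr 12 2033 6:00 PM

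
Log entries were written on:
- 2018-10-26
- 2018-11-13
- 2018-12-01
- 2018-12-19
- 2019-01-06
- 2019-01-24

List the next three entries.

Every event comes 18 days after the last (18, 18, 18, 18, 18).
2019-01-24 + 18 days = 2019-02-11.
2019-02-11 + 18 days = 2019-03-01.
2019-03-01 + 18 days = 2019-03-19.

2019-02-11, 2019-03-01, 2019-03-19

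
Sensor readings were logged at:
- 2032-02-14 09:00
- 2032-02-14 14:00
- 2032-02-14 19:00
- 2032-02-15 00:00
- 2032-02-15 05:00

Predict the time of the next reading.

2032-02-15 10:00

Gaps: 5, 5, 5, 5 hours — each event is 5 hours after the previous one.
2032-02-15 05:00 + 5 h = 2032-02-15 10:00.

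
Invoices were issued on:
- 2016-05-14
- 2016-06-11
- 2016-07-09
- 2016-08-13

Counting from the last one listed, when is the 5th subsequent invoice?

These are Saturdays at 28- or 35-day spacing (28, 28, 35).
The pattern: 2nd Saturday of the month.
2nd Saturday of September 2016: 2016-09-10.
2nd Saturday of October 2016: 2016-10-08.
November 2016 — 2nd Saturday is 2016-11-12.
December 2016 — 2nd Saturday is 2016-12-10.
January 2017 — 2nd Saturday is 2017-01-14.

2017-01-14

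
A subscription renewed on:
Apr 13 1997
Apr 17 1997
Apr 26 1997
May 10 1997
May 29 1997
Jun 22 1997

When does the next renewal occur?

Jul 21 1997

The spacing grows by 5 each time: 4, 9, 14, 19, 24 days.
Next gap: 29 days. Jun 22 1997 + 29 days = Jul 21 1997.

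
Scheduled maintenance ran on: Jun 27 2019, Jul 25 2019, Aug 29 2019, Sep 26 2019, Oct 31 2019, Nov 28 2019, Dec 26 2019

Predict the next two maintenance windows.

Jan 30 2020, Feb 27 2020

All Thursdays; the gaps (28, 35, 28, 35, 28, 28) vary with month length.
This is the last Thursday of each month.
Last Thursday of January 2020: Jan 30 2020.
Last Thursday of February 2020: Feb 27 2020.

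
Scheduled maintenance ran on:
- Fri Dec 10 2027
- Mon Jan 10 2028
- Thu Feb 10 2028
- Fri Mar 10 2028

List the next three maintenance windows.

Mon Apr 10 2028, Wed May 10 2028, Sat Jun 10 2028

Each date is the 10th; the gaps (31, 31, 29) track the month lengths.
The rule is the 10th of each month.
Next: April 2028 → Mon Apr 10 2028.
May 2028: Wed May 10 2028.
June 2028: Sat Jun 10 2028.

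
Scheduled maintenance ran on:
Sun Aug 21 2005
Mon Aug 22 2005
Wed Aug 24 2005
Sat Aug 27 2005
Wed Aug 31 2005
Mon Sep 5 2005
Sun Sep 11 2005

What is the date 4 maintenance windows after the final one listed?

Sat Oct 15 2005

Gaps: 1, 2, 3, 4, 5, 6 days — each gap is 1 larger than the previous one.
Next gap: 7 days. Sun Sep 11 2005 + 7 days = Sun Sep 18 2005.
Next gap: 8 days. Sun Sep 18 2005 + 8 days = Mon Sep 26 2005.
Next gap: 9 days. Mon Sep 26 2005 + 9 days = Wed Oct 5 2005.
Next gap: 10 days. Wed Oct 5 2005 + 10 days = Sat Oct 15 2005.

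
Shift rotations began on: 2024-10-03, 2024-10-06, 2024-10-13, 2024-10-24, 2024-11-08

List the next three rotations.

Gaps: 3, 7, 11, 15 days — each gap is 4 larger than the previous one.
Next gap: 19 days. 2024-11-08 + 19 days = 2024-11-27.
Next gap: 23 days. 2024-11-27 + 23 days = 2024-12-20.
Next gap: 27 days. 2024-12-20 + 27 days = 2025-01-16.

2024-11-27, 2024-12-20, 2025-01-16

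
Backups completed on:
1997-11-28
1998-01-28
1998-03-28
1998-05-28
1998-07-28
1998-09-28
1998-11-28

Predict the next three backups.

1999-01-28, 1999-03-28, 1999-05-28

The day-of-month is always 28 (61, 59, 61, 61, 62, 61 days between events).
So this recurs on the 28th of every 2 months.
Next: January 1999 → 1999-01-28.
March 1999: 1999-03-28.
May 1999: 1999-05-28.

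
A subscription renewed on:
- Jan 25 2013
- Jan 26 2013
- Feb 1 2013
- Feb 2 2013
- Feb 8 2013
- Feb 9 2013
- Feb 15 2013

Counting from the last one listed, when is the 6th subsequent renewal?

Every event lands on a Friday or Saturday (gaps cycle 1, 6, 1, 6, 1, 6).
So the schedule is: every Friday and Saturday.
Next Saturday: Feb 16 2013.
Next Friday: Feb 22 2013.
The following Saturday is Feb 23 2013.
Next Friday: Mar 1 2013.
The following Saturday is Mar 2 2013.
The following Friday is Mar 8 2013.

Mar 8 2013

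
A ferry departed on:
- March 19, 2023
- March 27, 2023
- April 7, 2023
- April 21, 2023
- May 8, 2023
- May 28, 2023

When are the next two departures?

June 20, 2023; July 16, 2023

Intervals are 8, 11, 14, 17, 20 days — an arithmetic progression with common difference 3.
Next gap: 23 days. May 28, 2023 + 23 days = June 20, 2023.
Next gap: 26 days. June 20, 2023 + 26 days = July 16, 2023.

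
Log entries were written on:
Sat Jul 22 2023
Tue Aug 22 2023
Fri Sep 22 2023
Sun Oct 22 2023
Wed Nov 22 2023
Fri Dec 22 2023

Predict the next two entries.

The day-of-month is always 22 (31, 31, 30, 31, 30 days between events).
So this recurs on the 22nd of each month.
January 2024: Mon Jan 22 2024.
Next: February 2024 → Thu Feb 22 2024.

Mon Jan 22 2024, Thu Feb 22 2024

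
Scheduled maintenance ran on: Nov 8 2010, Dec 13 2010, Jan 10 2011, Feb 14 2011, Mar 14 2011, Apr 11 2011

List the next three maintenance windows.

May 9 2011, Jun 13 2011, Jul 11 2011

All dates are Mondays, 35, 28, 35, 28, 28 days apart.
Specifically, the 2nd Monday of each month.
2nd Monday of May 2011: May 9 2011.
2nd Monday of June 2011: Jun 13 2011.
2nd Monday of July 2011: Jul 11 2011.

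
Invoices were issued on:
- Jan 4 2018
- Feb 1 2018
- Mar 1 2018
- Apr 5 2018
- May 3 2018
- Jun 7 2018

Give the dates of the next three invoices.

Jul 5 2018, Aug 2 2018, Sep 6 2018

Gaps: 28, 28, 35, 28, 35 days — a mix of 28 and 35. Every date is a Thursday.
Each is the 1st Thursday of its month.
1st Thursday of July 2018: Jul 5 2018.
August 2018 — 1st Thursday is Aug 2 2018.
1st Thursday of September 2018: Sep 6 2018.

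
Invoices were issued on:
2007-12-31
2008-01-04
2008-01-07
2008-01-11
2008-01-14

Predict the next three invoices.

Gaps: 4, 3, 4, 3 days — not constant, but cyclic with period 2.
The events fall on every Monday and Friday.
Next Friday: 2008-01-18.
Next Monday: 2008-01-21.
Next Friday: 2008-01-25.

2008-01-18, 2008-01-21, 2008-01-25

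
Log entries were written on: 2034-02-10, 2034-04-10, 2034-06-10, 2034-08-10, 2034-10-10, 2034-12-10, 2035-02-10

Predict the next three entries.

Gaps: 59, 61, 61, 61, 61, 62 days — not constant. Every event is on the 10th of the month.
Pattern: the 10th of every 2 months.
Next: April 2035 → 2035-04-10.
June 2035: 2035-06-10.
August 2035: 2035-08-10.

2035-04-10, 2035-06-10, 2035-08-10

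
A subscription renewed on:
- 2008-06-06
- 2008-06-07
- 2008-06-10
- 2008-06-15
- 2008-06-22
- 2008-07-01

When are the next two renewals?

Intervals are 1, 3, 5, 7, 9 days — an arithmetic progression with common difference 2.
Next gap: 11 days. 2008-07-01 + 11 days = 2008-07-12.
Next gap: 13 days. 2008-07-12 + 13 days = 2008-07-25.

2008-07-12, 2008-07-25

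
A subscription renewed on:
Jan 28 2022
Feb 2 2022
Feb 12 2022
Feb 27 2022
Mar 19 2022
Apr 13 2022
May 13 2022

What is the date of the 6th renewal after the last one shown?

Feb 22 2023

The spacing grows by 5 each time: 5, 10, 15, 20, 25, 30 days.
Next gap: 35 days. May 13 2022 + 35 days = Jun 17 2022.
Next gap: 40 days. Jun 17 2022 + 40 days = Jul 27 2022.
Next gap: 45 days. Jul 27 2022 + 45 days = Sep 10 2022.
Next gap: 50 days. Sep 10 2022 + 50 days = Oct 30 2022.
Next gap: 55 days. Oct 30 2022 + 55 days = Dec 24 2022.
Next gap: 60 days. Dec 24 2022 + 60 days = Feb 22 2023.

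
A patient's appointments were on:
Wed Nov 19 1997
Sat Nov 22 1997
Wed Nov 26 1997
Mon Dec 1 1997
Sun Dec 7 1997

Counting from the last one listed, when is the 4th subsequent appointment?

Gaps: 3, 4, 5, 6 days — each gap is 1 larger than the previous one.
Next gap: 7 days. Sun Dec 7 1997 + 7 days = Sun Dec 14 1997.
Next gap: 8 days. Sun Dec 14 1997 + 8 days = Mon Dec 22 1997.
Next gap: 9 days. Mon Dec 22 1997 + 9 days = Wed Dec 31 1997.
Next gap: 10 days. Wed Dec 31 1997 + 10 days = Sat Jan 10 1998.

Sat Jan 10 1998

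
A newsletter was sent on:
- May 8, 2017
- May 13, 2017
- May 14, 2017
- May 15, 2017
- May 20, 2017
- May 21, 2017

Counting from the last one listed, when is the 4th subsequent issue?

Gaps: 5, 1, 1, 5, 1 days — not constant, but cyclic with period 3.
The events fall on every Monday, Saturday and Sunday.
The following Monday is May 22, 2017.
Next Saturday: May 27, 2017.
The following Sunday is May 28, 2017.
Next Monday: May 29, 2017.

May 29, 2017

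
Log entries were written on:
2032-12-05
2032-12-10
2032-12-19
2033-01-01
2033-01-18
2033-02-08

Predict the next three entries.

Gaps: 5, 9, 13, 17, 21 days — each gap is 4 larger than the previous one.
Next gap: 25 days. 2033-02-08 + 25 days = 2033-03-05.
Next gap: 29 days. 2033-03-05 + 29 days = 2033-04-03.
Next gap: 33 days. 2033-04-03 + 33 days = 2033-05-06.

2033-03-05, 2033-04-03, 2033-05-06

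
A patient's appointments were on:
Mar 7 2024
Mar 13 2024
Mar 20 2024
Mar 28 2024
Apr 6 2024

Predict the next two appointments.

Apr 16 2024, Apr 27 2024

The spacing grows by 1 each time: 6, 7, 8, 9 days.
Next gap: 10 days. Apr 6 2024 + 10 days = Apr 16 2024.
Next gap: 11 days. Apr 16 2024 + 11 days = Apr 27 2024.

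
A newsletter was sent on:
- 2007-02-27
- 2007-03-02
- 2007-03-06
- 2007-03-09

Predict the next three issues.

2007-03-13, 2007-03-16, 2007-03-20

Every event lands on a Tuesday or Friday (gaps cycle 3, 4, 3).
So the schedule is: every Tuesday and Friday.
Next Tuesday: 2007-03-13.
The following Friday is 2007-03-16.
The following Tuesday is 2007-03-20.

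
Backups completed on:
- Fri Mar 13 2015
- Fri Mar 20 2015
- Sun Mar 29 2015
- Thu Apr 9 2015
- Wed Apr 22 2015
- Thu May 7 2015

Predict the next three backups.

Intervals are 7, 9, 11, 13, 15 days — an arithmetic progression with common difference 2.
Next gap: 17 days. Thu May 7 2015 + 17 days = Sun May 24 2015.
Next gap: 19 days. Sun May 24 2015 + 19 days = Fri Jun 12 2015.
Next gap: 21 days. Fri Jun 12 2015 + 21 days = Fri Jul 3 2015.

Sun May 24 2015, Fri Jun 12 2015, Fri Jul 3 2015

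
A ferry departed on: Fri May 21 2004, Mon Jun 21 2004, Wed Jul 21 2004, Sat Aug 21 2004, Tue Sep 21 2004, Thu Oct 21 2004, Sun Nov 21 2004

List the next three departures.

The day-of-month is always 21 (31, 30, 31, 31, 30, 31 days between events).
So this recurs on the 21st of each month.
Next: December 2004 → Tue Dec 21 2004.
Next: January 2005 → Fri Jan 21 2005.
Next: February 2005 → Mon Feb 21 2005.

Tue Dec 21 2004, Fri Jan 21 2005, Mon Feb 21 2005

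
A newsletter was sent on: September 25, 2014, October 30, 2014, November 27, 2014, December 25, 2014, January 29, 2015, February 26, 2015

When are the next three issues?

March 26, 2015; April 30, 2015; May 28, 2015

These are Thursdays with 35, 28, 28, 35, 28-day gaps.
Each is the final Thursday of its month — October 30, 2014 is past the 28th, so '4th Thursday' doesn't fit.
March 2015 ends with Thursday March 26, 2015.
Last Thursday of April 2015: April 30, 2015.
May 2015 ends with Thursday May 28, 2015.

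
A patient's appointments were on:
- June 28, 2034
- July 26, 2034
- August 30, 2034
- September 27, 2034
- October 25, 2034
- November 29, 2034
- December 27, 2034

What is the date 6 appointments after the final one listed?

June 27, 2035

Every date is a Wednesday; gaps 28, 35, 28, 28, 35, 28 days.
Each is the last Wednesday of its month (at least one falls on the 29th or later, ruling out '4th Wednesday').
January 2035 ends with Wednesday January 31, 2035.
February 2035 ends with Wednesday February 28, 2035.
March 2035 ends with Wednesday March 28, 2035.
Last Wednesday of April 2035: April 25, 2035.
May 2035 ends with Wednesday May 30, 2035.
Last Wednesday of June 2035: June 27, 2035.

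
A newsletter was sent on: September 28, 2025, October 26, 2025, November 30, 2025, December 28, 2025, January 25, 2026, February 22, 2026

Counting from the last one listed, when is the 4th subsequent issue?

These are Sundays with 28, 35, 28, 28, 28-day gaps.
Each is the final Sunday of its month — November 30, 2025 is past the 28th, so '4th Sunday' doesn't fit.
March 2026 ends with Sunday March 29, 2026.
Last Sunday of April 2026: April 26, 2026.
Last Sunday of May 2026: May 31, 2026.
Last Sunday of June 2026: June 28, 2026.

June 28, 2026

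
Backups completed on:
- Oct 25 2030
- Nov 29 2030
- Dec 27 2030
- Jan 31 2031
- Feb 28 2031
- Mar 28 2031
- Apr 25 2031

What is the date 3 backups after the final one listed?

Jul 25 2031

These are Fridays with 35, 28, 35, 28, 28, 28-day gaps.
Each is the final Friday of its month — Nov 29 2030 is past the 28th, so '4th Friday' doesn't fit.
May 2031 ends with Friday May 30 2031.
June 2031 ends with Friday Jun 27 2031.
Last Friday of July 2031: Jul 25 2031.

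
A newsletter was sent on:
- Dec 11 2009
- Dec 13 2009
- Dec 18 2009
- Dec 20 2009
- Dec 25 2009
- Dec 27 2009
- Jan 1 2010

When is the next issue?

Gaps: 2, 5, 2, 5, 2, 5 days — not constant, but cyclic with period 2.
The events fall on every Friday and Sunday.
The following Sunday is Jan 3 2010.

Jan 3 2010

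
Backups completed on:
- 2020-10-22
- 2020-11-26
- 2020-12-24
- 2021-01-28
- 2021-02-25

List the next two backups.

All dates are Thursdays, 35, 28, 35, 28 days apart.
Specifically, the 4th Thursday of each month.
4th Thursday of March 2021: 2021-03-25.
April 2021 — 4th Thursday is 2021-04-22.

2021-03-25, 2021-04-22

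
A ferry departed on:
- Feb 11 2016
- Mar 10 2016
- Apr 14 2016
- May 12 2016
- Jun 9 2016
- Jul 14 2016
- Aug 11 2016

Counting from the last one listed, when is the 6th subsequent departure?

These are Thursdays at 28- or 35-day spacing (28, 35, 28, 28, 35, 28).
The pattern: 2nd Thursday of the month.
September 2016 — 2nd Thursday is Sep 8 2016.
October 2016 — 2nd Thursday is Oct 13 2016.
November 2016 — 2nd Thursday is Nov 10 2016.
2nd Thursday of December 2016: Dec 8 2016.
2nd Thursday of January 2017: Jan 12 2017.
February 2017 — 2nd Thursday is Feb 9 2017.

Feb 9 2017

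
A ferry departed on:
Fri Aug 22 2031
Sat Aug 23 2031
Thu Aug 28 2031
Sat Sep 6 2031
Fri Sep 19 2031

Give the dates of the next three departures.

Mon Oct 6 2031, Mon Oct 27 2031, Fri Nov 21 2031

Gaps: 1, 5, 9, 13 days — each gap is 4 larger than the previous one.
Next gap: 17 days. Fri Sep 19 2031 + 17 days = Mon Oct 6 2031.
Next gap: 21 days. Mon Oct 6 2031 + 21 days = Mon Oct 27 2031.
Next gap: 25 days. Mon Oct 27 2031 + 25 days = Fri Nov 21 2031.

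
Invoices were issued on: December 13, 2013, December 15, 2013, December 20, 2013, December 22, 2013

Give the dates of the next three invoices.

The gap pattern 2, 5, 2 repeats every 2 events.
These are the Fridays and Sundays of each week.
Next Friday: December 27, 2013.
The following Sunday is December 29, 2013.
Next Friday: January 3, 2014.

December 27, 2013; December 29, 2013; January 3, 2014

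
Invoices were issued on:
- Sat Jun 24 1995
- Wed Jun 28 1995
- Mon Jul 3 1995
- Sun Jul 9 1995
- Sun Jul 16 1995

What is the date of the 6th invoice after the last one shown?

Gaps: 4, 5, 6, 7 days — each gap is 1 larger than the previous one.
Next gap: 8 days. Sun Jul 16 1995 + 8 days = Mon Jul 24 1995.
Next gap: 9 days. Mon Jul 24 1995 + 9 days = Wed Aug 2 1995.
Next gap: 10 days. Wed Aug 2 1995 + 10 days = Sat Aug 12 1995.
Next gap: 11 days. Sat Aug 12 1995 + 11 days = Wed Aug 23 1995.
Next gap: 12 days. Wed Aug 23 1995 + 12 days = Mon Sep 4 1995.
Next gap: 13 days. Mon Sep 4 1995 + 13 days = Sun Sep 17 1995.

Sun Sep 17 1995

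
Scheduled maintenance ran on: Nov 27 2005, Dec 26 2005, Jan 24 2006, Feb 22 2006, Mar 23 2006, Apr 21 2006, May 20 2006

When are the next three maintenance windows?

Jun 18 2006, Jul 17 2006, Aug 15 2006

The spacing is 29, 29, 29, 29, 29, 29 days — always 29 days.
May 20 2006 + 29 days = Jun 18 2006.
Jun 18 2006 + 29 days = Jul 17 2006.
Jul 17 2006 + 29 days = Aug 15 2006.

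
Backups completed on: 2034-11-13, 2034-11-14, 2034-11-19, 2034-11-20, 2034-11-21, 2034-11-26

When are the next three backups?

Every event lands on a Monday or Tuesday or Sunday (gaps cycle 1, 5, 1, 1, 5).
So the schedule is: every Monday, Tuesday and Sunday.
The following Monday is 2034-11-27.
Next Tuesday: 2034-11-28.
The following Sunday is 2034-12-03.

2034-11-27, 2034-11-28, 2034-12-03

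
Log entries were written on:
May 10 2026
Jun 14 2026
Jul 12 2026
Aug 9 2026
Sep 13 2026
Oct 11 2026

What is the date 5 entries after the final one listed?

Mar 14 2027

Gaps: 35, 28, 28, 35, 28 days — a mix of 28 and 35. Every date is a Sunday.
Each is the 2nd Sunday of its month.
November 2026 — 2nd Sunday is Nov 8 2026.
December 2026 — 2nd Sunday is Dec 13 2026.
2nd Sunday of January 2027: Jan 10 2027.
February 2027 — 2nd Sunday is Feb 14 2027.
March 2027 — 2nd Sunday is Mar 14 2027.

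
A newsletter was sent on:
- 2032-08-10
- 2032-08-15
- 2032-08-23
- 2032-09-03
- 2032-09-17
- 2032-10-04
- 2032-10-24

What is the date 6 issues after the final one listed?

Intervals are 5, 8, 11, 14, 17, 20 days — an arithmetic progression with common difference 3.
Next gap: 23 days. 2032-10-24 + 23 days = 2032-11-16.
Next gap: 26 days. 2032-11-16 + 26 days = 2032-12-12.
Next gap: 29 days. 2032-12-12 + 29 days = 2033-01-10.
Next gap: 32 days. 2033-01-10 + 32 days = 2033-02-11.
Next gap: 35 days. 2033-02-11 + 35 days = 2033-03-18.
Next gap: 38 days. 2033-03-18 + 38 days = 2033-04-25.

2033-04-25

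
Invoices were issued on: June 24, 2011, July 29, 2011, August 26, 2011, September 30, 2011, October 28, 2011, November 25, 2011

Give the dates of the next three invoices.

All Fridays; the gaps (35, 28, 35, 28, 28) vary with month length.
This is the last Friday of each month.
December 2011 ends with Friday December 30, 2011.
January 2012 ends with Friday January 27, 2012.
February 2012 ends with Friday February 24, 2012.

December 30, 2011; January 27, 2012; February 24, 2012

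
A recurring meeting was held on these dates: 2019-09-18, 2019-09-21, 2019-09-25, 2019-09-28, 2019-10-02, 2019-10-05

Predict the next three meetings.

2019-10-09, 2019-10-12, 2019-10-16

Every event lands on a Wednesday or Saturday (gaps cycle 3, 4, 3, 4, 3).
So the schedule is: every Wednesday and Saturday.
Next Wednesday: 2019-10-09.
The following Saturday is 2019-10-12.
The following Wednesday is 2019-10-16.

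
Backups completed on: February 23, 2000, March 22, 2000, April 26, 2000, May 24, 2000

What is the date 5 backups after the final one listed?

These are Wednesdays at 28- or 35-day spacing (28, 35, 28).
The pattern: 4th Wednesday of the month.
4th Wednesday of June 2000: June 28, 2000.
4th Wednesday of July 2000: July 26, 2000.
August 2000 — 4th Wednesday is August 23, 2000.
September 2000 — 4th Wednesday is September 27, 2000.
4th Wednesday of October 2000: October 25, 2000.

October 25, 2000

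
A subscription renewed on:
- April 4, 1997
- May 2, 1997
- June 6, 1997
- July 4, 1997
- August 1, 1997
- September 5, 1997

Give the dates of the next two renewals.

Gaps: 28, 35, 28, 28, 35 days — a mix of 28 and 35. Every date is a Friday.
Each is the 1st Friday of its month.
October 1997 — 1st Friday is October 3, 1997.
November 1997 — 1st Friday is November 7, 1997.

October 3, 1997; November 7, 1997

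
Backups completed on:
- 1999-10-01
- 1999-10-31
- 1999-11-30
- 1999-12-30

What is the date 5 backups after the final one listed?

2000-05-28

The spacing is 30, 30, 30 days — always 30 days.
1999-12-30 + 30 days = 2000-01-29.
2000-01-29 + 30 days = 2000-02-28.
2000-02-28 + 30 days = 2000-03-29.
2000-03-29 + 30 days = 2000-04-28.
2000-04-28 + 30 days = 2000-05-28.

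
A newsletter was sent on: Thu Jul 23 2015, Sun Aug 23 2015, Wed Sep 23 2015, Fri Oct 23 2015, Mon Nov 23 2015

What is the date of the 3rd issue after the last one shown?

Gaps: 31, 31, 30, 31 days — not constant. Every event is on the 23rd of the month.
Pattern: the 23rd of each month.
Next: December 2015 → Wed Dec 23 2015.
January 2016: Sat Jan 23 2016.
Next: February 2016 → Tue Feb 23 2016.

Tue Feb 23 2016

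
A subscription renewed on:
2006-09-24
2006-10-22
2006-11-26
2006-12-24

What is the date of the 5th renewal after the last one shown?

2007-05-27

All dates are Sundays, 28, 35, 28 days apart.
Specifically, the 4th Sunday of each month.
January 2007 — 4th Sunday is 2007-01-28.
4th Sunday of February 2007: 2007-02-25.
4th Sunday of March 2007: 2007-03-25.
4th Sunday of April 2007: 2007-04-22.
May 2007 — 4th Sunday is 2007-05-27.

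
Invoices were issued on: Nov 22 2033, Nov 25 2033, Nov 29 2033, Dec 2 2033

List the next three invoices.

Dec 6 2033, Dec 9 2033, Dec 13 2033

Gaps: 3, 4, 3 days — not constant, but cyclic with period 2.
The events fall on every Tuesday and Friday.
The following Tuesday is Dec 6 2033.
The following Friday is Dec 9 2033.
The following Tuesday is Dec 13 2033.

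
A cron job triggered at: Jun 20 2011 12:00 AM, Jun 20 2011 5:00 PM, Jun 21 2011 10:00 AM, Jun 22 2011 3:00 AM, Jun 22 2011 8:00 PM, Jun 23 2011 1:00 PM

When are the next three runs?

Spacing: 17, 17, 17, 17, 17 h — constant 17 h.
Jun 23 2011 1:00 PM + 17 h = Jun 24 2011 6:00 AM.
Jun 24 2011 6:00 AM + 17 h = Jun 24 2011 11:00 PM.
Jun 24 2011 11:00 PM + 17 h = Jun 25 2011 4:00 PM.

Jun 24 2011 6:00 AM, Jun 24 2011 11:00 PM, Jun 25 2011 4:00 PM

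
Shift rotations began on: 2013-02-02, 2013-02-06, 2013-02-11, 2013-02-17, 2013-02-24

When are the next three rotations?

Gaps: 4, 5, 6, 7 days — each gap is 1 larger than the previous one.
Next gap: 8 days. 2013-02-24 + 8 days = 2013-03-04.
Next gap: 9 days. 2013-03-04 + 9 days = 2013-03-13.
Next gap: 10 days. 2013-03-13 + 10 days = 2013-03-23.

2013-03-04, 2013-03-13, 2013-03-23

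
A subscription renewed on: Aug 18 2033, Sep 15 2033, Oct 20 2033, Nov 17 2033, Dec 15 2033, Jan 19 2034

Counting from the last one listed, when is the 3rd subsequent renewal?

Apr 20 2034

All dates are Thursdays, 28, 35, 28, 28, 35 days apart.
Specifically, the 3rd Thursday of each month.
February 2034 — 3rd Thursday is Feb 16 2034.
3rd Thursday of March 2034: Mar 16 2034.
3rd Thursday of April 2034: Apr 20 2034.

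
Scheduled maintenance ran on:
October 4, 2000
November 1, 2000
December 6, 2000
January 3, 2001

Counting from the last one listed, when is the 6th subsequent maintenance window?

All dates are Wednesdays, 28, 35, 28 days apart.
Specifically, the 1st Wednesday of each month.
1st Wednesday of February 2001: February 7, 2001.
1st Wednesday of March 2001: March 7, 2001.
April 2001 — 1st Wednesday is April 4, 2001.
May 2001 — 1st Wednesday is May 2, 2001.
June 2001 — 1st Wednesday is June 6, 2001.
July 2001 — 1st Wednesday is July 4, 2001.

July 4, 2001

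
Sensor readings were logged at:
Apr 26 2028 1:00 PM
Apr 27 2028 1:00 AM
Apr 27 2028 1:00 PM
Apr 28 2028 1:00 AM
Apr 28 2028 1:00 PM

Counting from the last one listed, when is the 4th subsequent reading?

Apr 30 2028 1:00 PM

The interval is a steady 12 hours (12, 12, 12, 12).
Apr 28 2028 1:00 PM + 12 h = Apr 29 2028 1:00 AM.
Apr 29 2028 1:00 AM + 12 h = Apr 29 2028 1:00 PM.
Apr 29 2028 1:00 PM + 12 h = Apr 30 2028 1:00 AM.
Apr 30 2028 1:00 AM + 12 h = Apr 30 2028 1:00 PM.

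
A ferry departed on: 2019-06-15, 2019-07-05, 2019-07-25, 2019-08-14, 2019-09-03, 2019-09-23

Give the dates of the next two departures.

2019-10-13, 2019-11-02

Every event comes 20 days after the last (20, 20, 20, 20, 20).
2019-09-23 + 20 days = 2019-10-13.
2019-10-13 + 20 days = 2019-11-02.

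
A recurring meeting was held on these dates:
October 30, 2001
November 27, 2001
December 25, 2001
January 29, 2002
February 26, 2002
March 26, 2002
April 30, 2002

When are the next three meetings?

These are Tuesdays with 28, 28, 35, 28, 28, 35-day gaps.
Each is the final Tuesday of its month — October 30, 2001 is past the 28th, so '4th Tuesday' doesn't fit.
May 2002 ends with Tuesday May 28, 2002.
Last Tuesday of June 2002: June 25, 2002.
Last Tuesday of July 2002: July 30, 2002.

May 28, 2002; June 25, 2002; July 30, 2002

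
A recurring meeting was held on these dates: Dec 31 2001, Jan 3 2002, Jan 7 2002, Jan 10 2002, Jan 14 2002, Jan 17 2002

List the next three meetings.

Jan 21 2002, Jan 24 2002, Jan 28 2002

Gaps: 3, 4, 3, 4, 3 days — not constant, but cyclic with period 2.
The events fall on every Monday and Thursday.
Next Monday: Jan 21 2002.
The following Thursday is Jan 24 2002.
The following Monday is Jan 28 2002.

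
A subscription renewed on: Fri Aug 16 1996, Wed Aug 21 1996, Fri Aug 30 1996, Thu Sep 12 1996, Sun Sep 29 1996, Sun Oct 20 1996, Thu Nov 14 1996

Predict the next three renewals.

Fri Dec 13 1996, Wed Jan 15 1997, Fri Feb 21 1997

Intervals are 5, 9, 13, 17, 21, 25 days — an arithmetic progression with common difference 4.
Next gap: 29 days. Thu Nov 14 1996 + 29 days = Fri Dec 13 1996.
Next gap: 33 days. Fri Dec 13 1996 + 33 days = Wed Jan 15 1997.
Next gap: 37 days. Wed Jan 15 1997 + 37 days = Fri Feb 21 1997.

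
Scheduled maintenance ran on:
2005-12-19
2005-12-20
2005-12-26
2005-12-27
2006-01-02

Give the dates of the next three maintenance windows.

Gaps: 1, 6, 1, 6 days — not constant, but cyclic with period 2.
The events fall on every Monday and Tuesday.
Next Tuesday: 2006-01-03.
The following Monday is 2006-01-09.
Next Tuesday: 2006-01-10.

2006-01-03, 2006-01-09, 2006-01-10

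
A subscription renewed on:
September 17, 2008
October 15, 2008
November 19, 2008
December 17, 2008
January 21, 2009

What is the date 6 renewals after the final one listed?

July 15, 2009

These are Wednesdays at 28- or 35-day spacing (28, 35, 28, 35).
The pattern: 3rd Wednesday of the month.
3rd Wednesday of February 2009: February 18, 2009.
3rd Wednesday of March 2009: March 18, 2009.
April 2009 — 3rd Wednesday is April 15, 2009.
May 2009 — 3rd Wednesday is May 20, 2009.
June 2009 — 3rd Wednesday is June 17, 2009.
3rd Wednesday of July 2009: July 15, 2009.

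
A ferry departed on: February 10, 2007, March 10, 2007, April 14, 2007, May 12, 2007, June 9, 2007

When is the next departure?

Gaps: 28, 35, 28, 28 days — a mix of 28 and 35. Every date is a Saturday.
Each is the 2nd Saturday of its month.
2nd Saturday of July 2007: July 14, 2007.

July 14, 2007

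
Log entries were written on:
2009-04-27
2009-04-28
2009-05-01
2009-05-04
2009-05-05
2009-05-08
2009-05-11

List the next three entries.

2009-05-12, 2009-05-15, 2009-05-18

Every event lands on a Monday or Tuesday or Friday (gaps cycle 1, 3, 3, 1, 3, 3).
So the schedule is: every Monday, Tuesday and Friday.
The following Tuesday is 2009-05-12.
Next Friday: 2009-05-15.
The following Monday is 2009-05-18.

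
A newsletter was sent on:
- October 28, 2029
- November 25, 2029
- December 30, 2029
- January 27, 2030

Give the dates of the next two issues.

Every date is a Sunday; gaps 28, 35, 28 days.
Each is the last Sunday of its month (at least one falls on the 29th or later, ruling out '4th Sunday').
Last Sunday of February 2030: February 24, 2030.
March 2030 ends with Sunday March 31, 2030.

February 24, 2030; March 31, 2030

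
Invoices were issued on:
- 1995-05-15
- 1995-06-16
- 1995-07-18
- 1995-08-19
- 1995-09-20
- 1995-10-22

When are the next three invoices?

1995-11-23, 1995-12-25, 1996-01-26

Gaps between consecutive events: 32, 32, 32, 32, 32 days — a constant 32-day interval.
1995-10-22 + 32 days = 1995-11-23.
1995-11-23 + 32 days = 1995-12-25.
1995-12-25 + 32 days = 1996-01-26.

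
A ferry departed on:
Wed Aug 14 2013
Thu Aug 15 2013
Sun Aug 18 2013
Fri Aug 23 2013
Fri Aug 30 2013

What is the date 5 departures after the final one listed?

Intervals are 1, 3, 5, 7 days — an arithmetic progression with common difference 2.
Next gap: 9 days. Fri Aug 30 2013 + 9 days = Sun Sep 8 2013.
Next gap: 11 days. Sun Sep 8 2013 + 11 days = Thu Sep 19 2013.
Next gap: 13 days. Thu Sep 19 2013 + 13 days = Wed Oct 2 2013.
Next gap: 15 days. Wed Oct 2 2013 + 15 days = Thu Oct 17 2013.
Next gap: 17 days. Thu Oct 17 2013 + 17 days = Sun Nov 3 2013.

Sun Nov 3 2013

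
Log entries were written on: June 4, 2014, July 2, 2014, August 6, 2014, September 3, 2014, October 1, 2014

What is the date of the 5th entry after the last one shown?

March 4, 2015

These are Wednesdays at 28- or 35-day spacing (28, 35, 28, 28).
The pattern: 1st Wednesday of the month.
1st Wednesday of November 2014: November 5, 2014.
1st Wednesday of December 2014: December 3, 2014.
1st Wednesday of January 2015: January 7, 2015.
February 2015 — 1st Wednesday is February 4, 2015.
March 2015 — 1st Wednesday is March 4, 2015.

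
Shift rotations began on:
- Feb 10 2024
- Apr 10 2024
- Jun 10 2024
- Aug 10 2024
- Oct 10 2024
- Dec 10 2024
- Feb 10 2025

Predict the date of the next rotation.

Apr 10 2025

Each date is the 10th; the gaps (60, 61, 61, 61, 61, 62) track the month lengths.
The rule is the 10th of every 2 months.
April 2025: Apr 10 2025.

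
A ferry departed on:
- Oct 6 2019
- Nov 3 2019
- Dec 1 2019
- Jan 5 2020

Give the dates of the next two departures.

Feb 2 2020, Mar 1 2020

All dates are Sundays, 28, 28, 35 days apart.
Specifically, the 1st Sunday of each month.
1st Sunday of February 2020: Feb 2 2020.
1st Sunday of March 2020: Mar 1 2020.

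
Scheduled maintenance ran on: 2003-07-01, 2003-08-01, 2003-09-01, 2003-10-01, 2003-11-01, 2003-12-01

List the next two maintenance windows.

2004-01-01, 2004-02-01

Gaps: 31, 31, 30, 31, 30 days — not constant. Every event is on the 1st of the month.
Pattern: the 1st of each month.
Next: January 2004 → 2004-01-01.
February 2004: 2004-02-01.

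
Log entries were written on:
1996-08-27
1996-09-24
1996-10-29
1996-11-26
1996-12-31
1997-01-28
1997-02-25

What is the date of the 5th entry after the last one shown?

All Tuesdays; the gaps (28, 35, 28, 35, 28, 28) vary with month length.
This is the last Tuesday of each month.
Last Tuesday of March 1997: 1997-03-25.
April 1997 ends with Tuesday 1997-04-29.
May 1997 ends with Tuesday 1997-05-27.
Last Tuesday of June 1997: 1997-06-24.
Last Tuesday of July 1997: 1997-07-29.

1997-07-29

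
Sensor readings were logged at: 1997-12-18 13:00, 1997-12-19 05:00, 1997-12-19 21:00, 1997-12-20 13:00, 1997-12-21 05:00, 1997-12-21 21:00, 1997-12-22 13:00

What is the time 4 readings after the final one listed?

Gaps: 16, 16, 16, 16, 16, 16 hours — each event is 16 hours after the previous one.
1997-12-22 13:00 + 16 h = 1997-12-23 05:00.
1997-12-23 05:00 + 16 h = 1997-12-23 21:00.
1997-12-23 21:00 + 16 h = 1997-12-24 13:00.
1997-12-24 13:00 + 16 h = 1997-12-25 05:00.

1997-12-25 05:00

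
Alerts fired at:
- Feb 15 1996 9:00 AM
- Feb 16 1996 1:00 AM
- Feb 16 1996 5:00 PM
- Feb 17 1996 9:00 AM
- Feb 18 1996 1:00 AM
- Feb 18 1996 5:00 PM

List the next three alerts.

Feb 19 1996 9:00 AM, Feb 20 1996 1:00 AM, Feb 20 1996 5:00 PM

Gaps: 16, 16, 16, 16, 16 hours — each event is 16 hours after the previous one.
Feb 18 1996 5:00 PM + 16 h = Feb 19 1996 9:00 AM.
Feb 19 1996 9:00 AM + 16 h = Feb 20 1996 1:00 AM.
Feb 20 1996 1:00 AM + 16 h = Feb 20 1996 5:00 PM.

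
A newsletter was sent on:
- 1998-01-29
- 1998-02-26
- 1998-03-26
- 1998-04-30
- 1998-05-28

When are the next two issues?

1998-06-25, 1998-07-30

Every date is a Thursday; gaps 28, 28, 35, 28 days.
Each is the last Thursday of its month (at least one falls on the 29th or later, ruling out '4th Thursday').
June 1998 ends with Thursday 1998-06-25.
July 1998 ends with Thursday 1998-07-30.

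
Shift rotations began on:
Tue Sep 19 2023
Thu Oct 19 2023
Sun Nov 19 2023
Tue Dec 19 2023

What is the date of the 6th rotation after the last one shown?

The day-of-month is always 19 (30, 31, 30 days between events).
So this recurs on the 19th of each month.
January 2024: Fri Jan 19 2024.
February 2024: Mon Feb 19 2024.
March 2024: Tue Mar 19 2024.
Next: April 2024 → Fri Apr 19 2024.
Next: May 2024 → Sun May 19 2024.
Next: June 2024 → Wed Jun 19 2024.

Wed Jun 19 2024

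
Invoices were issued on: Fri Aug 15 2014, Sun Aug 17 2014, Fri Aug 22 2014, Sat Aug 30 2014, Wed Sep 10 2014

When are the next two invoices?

Wed Sep 24 2014, Sat Oct 11 2014

Gaps: 2, 5, 8, 11 days — each gap is 3 larger than the previous one.
Next gap: 14 days. Wed Sep 10 2014 + 14 days = Wed Sep 24 2014.
Next gap: 17 days. Wed Sep 24 2014 + 17 days = Sat Oct 11 2014.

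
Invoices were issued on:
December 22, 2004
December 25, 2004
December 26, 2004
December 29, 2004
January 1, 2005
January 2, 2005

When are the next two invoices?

January 5, 2005; January 8, 2005

Gaps: 3, 1, 3, 3, 1 days — not constant, but cyclic with period 3.
The events fall on every Wednesday, Saturday and Sunday.
Next Wednesday: January 5, 2005.
Next Saturday: January 8, 2005.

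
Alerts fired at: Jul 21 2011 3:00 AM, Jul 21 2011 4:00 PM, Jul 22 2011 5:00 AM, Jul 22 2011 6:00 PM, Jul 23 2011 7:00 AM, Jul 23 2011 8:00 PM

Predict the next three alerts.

Jul 24 2011 9:00 AM, Jul 24 2011 10:00 PM, Jul 25 2011 11:00 AM

Spacing: 13, 13, 13, 13, 13 h — constant 13 h.
Jul 23 2011 8:00 PM + 13 h = Jul 24 2011 9:00 AM.
Jul 24 2011 9:00 AM + 13 h = Jul 24 2011 10:00 PM.
Jul 24 2011 10:00 PM + 13 h = Jul 25 2011 11:00 AM.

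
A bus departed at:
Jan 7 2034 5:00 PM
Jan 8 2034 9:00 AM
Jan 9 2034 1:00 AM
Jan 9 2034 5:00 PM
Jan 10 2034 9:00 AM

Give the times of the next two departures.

Jan 11 2034 1:00 AM, Jan 11 2034 5:00 PM

Spacing: 16, 16, 16, 16 h — constant 16 h.
Jan 10 2034 9:00 AM + 16 h = Jan 11 2034 1:00 AM.
Jan 11 2034 1:00 AM + 16 h = Jan 11 2034 5:00 PM.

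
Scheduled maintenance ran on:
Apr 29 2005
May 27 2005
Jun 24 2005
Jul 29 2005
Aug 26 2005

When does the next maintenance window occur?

Sep 30 2005

These are Fridays with 28, 28, 35, 28-day gaps.
Each is the final Friday of its month — Apr 29 2005 is past the 28th, so '4th Friday' doesn't fit.
Last Friday of September 2005: Sep 30 2005.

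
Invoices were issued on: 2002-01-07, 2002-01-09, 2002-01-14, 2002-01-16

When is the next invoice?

Gaps: 2, 5, 2 days — not constant, but cyclic with period 2.
The events fall on every Monday and Wednesday.
Next Monday: 2002-01-21.

2002-01-21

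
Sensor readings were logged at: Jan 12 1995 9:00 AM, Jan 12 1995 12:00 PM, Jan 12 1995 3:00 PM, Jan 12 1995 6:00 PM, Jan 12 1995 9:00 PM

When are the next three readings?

Spacing: 3, 3, 3, 3 h — constant 3 h.
Jan 12 1995 9:00 PM + 3 h = Jan 13 1995 12:00 AM.
Jan 13 1995 12:00 AM + 3 h = Jan 13 1995 3:00 AM.
Jan 13 1995 3:00 AM + 3 h = Jan 13 1995 6:00 AM.

Jan 13 1995 12:00 AM, Jan 13 1995 3:00 AM, Jan 13 1995 6:00 AM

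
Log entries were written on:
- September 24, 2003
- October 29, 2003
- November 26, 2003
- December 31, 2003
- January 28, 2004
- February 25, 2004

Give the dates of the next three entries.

All Wednesdays; the gaps (35, 28, 35, 28, 28) vary with month length.
This is the last Wednesday of each month.
March 2004 ends with Wednesday March 31, 2004.
Last Wednesday of April 2004: April 28, 2004.
May 2004 ends with Wednesday May 26, 2004.

March 31, 2004; April 28, 2004; May 26, 2004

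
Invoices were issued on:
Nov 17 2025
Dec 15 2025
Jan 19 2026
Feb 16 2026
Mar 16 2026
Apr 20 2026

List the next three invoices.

May 18 2026, Jun 15 2026, Jul 20 2026

All dates are Mondays, 28, 35, 28, 28, 35 days apart.
Specifically, the 3rd Monday of each month.
May 2026 — 3rd Monday is May 18 2026.
3rd Monday of June 2026: Jun 15 2026.
July 2026 — 3rd Monday is Jul 20 2026.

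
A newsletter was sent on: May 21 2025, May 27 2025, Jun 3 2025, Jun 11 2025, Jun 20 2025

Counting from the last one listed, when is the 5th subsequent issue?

Aug 19 2025

Intervals are 6, 7, 8, 9 days — an arithmetic progression with common difference 1.
Next gap: 10 days. Jun 20 2025 + 10 days = Jun 30 2025.
Next gap: 11 days. Jun 30 2025 + 11 days = Jul 11 2025.
Next gap: 12 days. Jul 11 2025 + 12 days = Jul 23 2025.
Next gap: 13 days. Jul 23 2025 + 13 days = Aug 5 2025.
Next gap: 14 days. Aug 5 2025 + 14 days = Aug 19 2025.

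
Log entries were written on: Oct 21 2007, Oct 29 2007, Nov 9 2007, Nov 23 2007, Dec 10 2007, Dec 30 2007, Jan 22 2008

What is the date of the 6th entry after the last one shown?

Aug 10 2008

Gaps: 8, 11, 14, 17, 20, 23 days — each gap is 3 larger than the previous one.
Next gap: 26 days. Jan 22 2008 + 26 days = Feb 17 2008.
Next gap: 29 days. Feb 17 2008 + 29 days = Mar 17 2008.
Next gap: 32 days. Mar 17 2008 + 32 days = Apr 18 2008.
Next gap: 35 days. Apr 18 2008 + 35 days = May 23 2008.
Next gap: 38 days. May 23 2008 + 38 days = Jun 30 2008.
Next gap: 41 days. Jun 30 2008 + 41 days = Aug 10 2008.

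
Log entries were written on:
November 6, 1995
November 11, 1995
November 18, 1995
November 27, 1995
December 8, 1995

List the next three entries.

December 21, 1995; January 5, 1996; January 22, 1996

Intervals are 5, 7, 9, 11 days — an arithmetic progression with common difference 2.
Next gap: 13 days. December 8, 1995 + 13 days = December 21, 1995.
Next gap: 15 days. December 21, 1995 + 15 days = January 5, 1996.
Next gap: 17 days. January 5, 1996 + 17 days = January 22, 1996.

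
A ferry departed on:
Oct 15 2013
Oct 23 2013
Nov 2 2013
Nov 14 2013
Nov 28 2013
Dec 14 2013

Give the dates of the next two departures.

The spacing grows by 2 each time: 8, 10, 12, 14, 16 days.
Next gap: 18 days. Dec 14 2013 + 18 days = Jan 1 2014.
Next gap: 20 days. Jan 1 2014 + 20 days = Jan 21 2014.

Jan 1 2014, Jan 21 2014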